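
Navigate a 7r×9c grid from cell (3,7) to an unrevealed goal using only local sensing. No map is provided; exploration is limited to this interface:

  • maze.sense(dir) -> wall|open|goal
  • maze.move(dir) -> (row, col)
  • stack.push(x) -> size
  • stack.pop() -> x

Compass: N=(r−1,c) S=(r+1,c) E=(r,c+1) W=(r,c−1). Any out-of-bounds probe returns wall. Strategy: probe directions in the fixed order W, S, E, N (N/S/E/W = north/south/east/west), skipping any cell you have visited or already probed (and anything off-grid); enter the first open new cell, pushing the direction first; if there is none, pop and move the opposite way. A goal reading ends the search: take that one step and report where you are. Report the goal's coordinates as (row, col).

% maze.sense dir='west'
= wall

% maze.sense dir='south'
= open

% stack.push x='south'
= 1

% maze.move dir='south'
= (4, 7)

% maze.sense dir='west'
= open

% stack.push x='west'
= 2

% maze.move dir='west'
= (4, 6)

% maze.sense dir='west'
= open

% stack.push x='west'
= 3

% maze.move dir='west'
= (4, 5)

% maze.sense dir='west'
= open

% stack.push x='west'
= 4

% maze.move dir='west'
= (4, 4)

% maze.sense dir='west'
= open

% stack.push x='west'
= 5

% maze.move dir='west'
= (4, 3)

% maze.sense dir='west'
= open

% stack.push x='west'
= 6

% maze.move dir='west'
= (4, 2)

% maze.sense dir='west'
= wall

% maze.sense dir='south'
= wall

% maze.sense dir='north'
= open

% stack.push x='north'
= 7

% maze.move dir='north'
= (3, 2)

% maze.sense dir='west'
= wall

% maze.sense dir='east'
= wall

% maze.sense dir='north'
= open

% stack.push x='north'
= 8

% maze.move dir='north'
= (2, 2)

% maze.sense dir='west'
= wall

% maze.sense dir='east'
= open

% stack.push x='east'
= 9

% maze.move dir='east'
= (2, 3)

% maze.sense dir='east'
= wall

% maze.sense dir='north'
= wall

% stack.pop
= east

% maze.move dir='west'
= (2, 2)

% maze.sense dir='north'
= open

% stack.push x='north'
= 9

% maze.move dir='north'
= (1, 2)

% maze.sense dir='west'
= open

% stack.push x='west'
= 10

% maze.move dir='west'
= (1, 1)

% maze.sense dir='west'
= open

% stack.push x='west'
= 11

% maze.move dir='west'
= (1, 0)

% maze.sense dir='south'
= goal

% maze.move dir='south'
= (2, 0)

Answer: (2, 0)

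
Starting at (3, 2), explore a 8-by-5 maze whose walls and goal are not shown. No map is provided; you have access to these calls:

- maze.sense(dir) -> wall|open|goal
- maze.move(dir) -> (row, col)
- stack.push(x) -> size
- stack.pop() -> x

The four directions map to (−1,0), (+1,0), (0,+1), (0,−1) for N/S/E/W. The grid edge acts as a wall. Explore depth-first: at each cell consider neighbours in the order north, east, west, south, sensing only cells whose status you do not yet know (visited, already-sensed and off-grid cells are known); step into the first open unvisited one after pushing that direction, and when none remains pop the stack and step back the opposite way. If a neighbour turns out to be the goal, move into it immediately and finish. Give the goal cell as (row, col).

Do: sense[dir=north]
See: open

Do: push[x=north]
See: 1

Do: move[dir=north]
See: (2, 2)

Do: sense[dir=north]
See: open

Do: push[x=north]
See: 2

Do: move[dir=north]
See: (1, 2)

Do: sense[dir=north]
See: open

Do: push[x=north]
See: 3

Do: move[dir=north]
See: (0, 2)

Do: sense[dir=east]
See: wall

Do: sense[dir=west]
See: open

Do: push[x=west]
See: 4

Do: move[dir=west]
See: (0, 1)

Do: sense[dir=west]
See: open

Do: push[x=west]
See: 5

Do: move[dir=west]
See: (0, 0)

Do: sense[dir=south]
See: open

Do: push[x=south]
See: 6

Do: move[dir=south]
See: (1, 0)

Do: sense[dir=east]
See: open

Do: push[x=east]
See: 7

Do: move[dir=east]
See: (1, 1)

Do: sense[dir=south]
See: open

Do: push[x=south]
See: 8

Do: move[dir=south]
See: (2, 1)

Do: sense[dir=west]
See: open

Do: push[x=west]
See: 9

Do: move[dir=west]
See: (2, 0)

Do: sense[dir=south]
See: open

Do: push[x=south]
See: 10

Do: move[dir=south]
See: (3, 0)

Do: sense[dir=east]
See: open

Do: push[x=east]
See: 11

Do: move[dir=east]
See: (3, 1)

Do: sense[dir=south]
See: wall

Do: pop[]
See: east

Do: move[dir=west]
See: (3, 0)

Do: sense[dir=south]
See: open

Do: push[x=south]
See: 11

Do: move[dir=south]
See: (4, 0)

Do: sense[dir=south]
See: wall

Do: pop[]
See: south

Do: move[dir=north]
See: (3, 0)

Do: pop[]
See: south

Do: move[dir=north]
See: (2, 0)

Do: pop[]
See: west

Do: move[dir=east]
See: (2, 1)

Do: pop[]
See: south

Do: move[dir=north]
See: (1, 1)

Do: pop[]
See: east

Do: move[dir=west]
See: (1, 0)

Do: pop[]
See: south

Do: move[dir=north]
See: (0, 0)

Do: pop[]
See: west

Do: move[dir=east]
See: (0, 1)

Do: pop[]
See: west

Do: move[dir=east]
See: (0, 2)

Do: pop[]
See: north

Do: move[dir=south]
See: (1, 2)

Do: sense[dir=east]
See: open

Do: push[x=east]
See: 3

Do: move[dir=east]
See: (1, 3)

Do: sense[dir=east]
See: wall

Do: sense[dir=south]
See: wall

Do: pop[]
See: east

Do: move[dir=west]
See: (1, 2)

Do: pop[]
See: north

Do: move[dir=south]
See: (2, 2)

Do: pop[]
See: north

Do: move[dir=south]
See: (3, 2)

Do: sense[dir=east]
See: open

Do: push[x=east]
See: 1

Do: move[dir=east]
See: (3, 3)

Do: sense[dir=east]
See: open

Do: push[x=east]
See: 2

Do: move[dir=east]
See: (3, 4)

Do: sense[dir=north]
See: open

Do: push[x=north]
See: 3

Do: move[dir=north]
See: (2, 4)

Do: pop[]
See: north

Do: move[dir=south]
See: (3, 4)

Do: sense[dir=south]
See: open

Do: push[x=south]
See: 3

Do: move[dir=south]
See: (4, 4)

Do: sense[dir=west]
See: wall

Do: sense[dir=south]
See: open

Do: push[x=south]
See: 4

Do: move[dir=south]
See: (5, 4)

Do: sense[dir=west]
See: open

Do: push[x=west]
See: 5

Do: move[dir=west]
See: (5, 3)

Do: sense[dir=west]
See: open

Do: push[x=west]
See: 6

Do: move[dir=west]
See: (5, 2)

Do: sense[dir=north]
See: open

Do: push[x=north]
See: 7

Do: move[dir=north]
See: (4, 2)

Do: pop[]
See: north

Do: move[dir=south]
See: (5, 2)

Do: sense[dir=west]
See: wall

Do: sense[dir=south]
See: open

Do: push[x=south]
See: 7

Do: move[dir=south]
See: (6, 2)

Do: sense[dir=east]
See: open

Do: push[x=east]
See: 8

Do: move[dir=east]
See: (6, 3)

Do: sense[dir=east]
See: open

Do: push[x=east]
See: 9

Do: move[dir=east]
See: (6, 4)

Do: sense[dir=south]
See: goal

Do: move[dir=south]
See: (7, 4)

Answer: (7, 4)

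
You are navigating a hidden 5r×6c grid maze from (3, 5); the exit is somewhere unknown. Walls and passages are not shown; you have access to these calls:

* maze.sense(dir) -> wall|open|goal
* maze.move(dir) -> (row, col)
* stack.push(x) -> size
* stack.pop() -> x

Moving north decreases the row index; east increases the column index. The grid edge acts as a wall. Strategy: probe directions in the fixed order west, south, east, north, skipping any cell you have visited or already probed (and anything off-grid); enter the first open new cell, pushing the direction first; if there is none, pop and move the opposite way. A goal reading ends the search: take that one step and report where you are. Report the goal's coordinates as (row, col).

-- sense(dir→west) == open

-- push(x→west) == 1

-- move(dir→west) == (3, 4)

-- sense(dir→west) == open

-- push(x→west) == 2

-- move(dir→west) == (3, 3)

-- sense(dir→west) == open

-- push(x→west) == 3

-- move(dir→west) == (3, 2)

-- sense(dir→west) == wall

-- sense(dir→south) == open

-- push(x→south) == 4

-- move(dir→south) == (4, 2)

-- sense(dir→west) == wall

-- sense(dir→east) == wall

-- pop() == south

-- move(dir→north) == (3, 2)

-- sense(dir→north) == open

-- push(x→north) == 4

-- move(dir→north) == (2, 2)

-- sense(dir→west) == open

-- push(x→west) == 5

-- move(dir→west) == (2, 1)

-- sense(dir→west) == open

-- push(x→west) == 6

-- move(dir→west) == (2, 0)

-- sense(dir→south) == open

-- push(x→south) == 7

-- move(dir→south) == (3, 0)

-- sense(dir→south) == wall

-- pop() == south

-- move(dir→north) == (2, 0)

-- sense(dir→north) == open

-- push(x→north) == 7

-- move(dir→north) == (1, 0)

-- sense(dir→east) == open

-- push(x→east) == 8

-- move(dir→east) == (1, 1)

-- sense(dir→east) == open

-- push(x→east) == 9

-- move(dir→east) == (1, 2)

-- sense(dir→east) == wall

-- sense(dir→north) == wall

-- pop() == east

-- move(dir→west) == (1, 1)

-- sense(dir→north) == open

-- push(x→north) == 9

-- move(dir→north) == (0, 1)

-- sense(dir→west) == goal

-- move(dir→west) == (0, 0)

Answer: (0, 0)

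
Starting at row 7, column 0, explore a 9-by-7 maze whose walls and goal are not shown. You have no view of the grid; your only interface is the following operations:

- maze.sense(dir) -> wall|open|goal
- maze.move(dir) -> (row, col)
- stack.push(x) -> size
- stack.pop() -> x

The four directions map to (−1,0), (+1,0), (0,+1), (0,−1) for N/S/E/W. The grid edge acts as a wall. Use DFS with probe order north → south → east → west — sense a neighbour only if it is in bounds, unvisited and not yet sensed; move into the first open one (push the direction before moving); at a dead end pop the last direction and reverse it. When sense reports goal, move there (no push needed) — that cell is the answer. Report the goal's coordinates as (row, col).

~$ maze.sense north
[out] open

~$ stack.push north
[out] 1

~$ maze.move north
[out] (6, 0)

~$ maze.sense north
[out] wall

~$ maze.sense east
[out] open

~$ stack.push east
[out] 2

~$ maze.move east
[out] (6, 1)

~$ maze.sense north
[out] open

~$ stack.push north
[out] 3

~$ maze.move north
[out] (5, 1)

~$ maze.sense north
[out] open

~$ stack.push north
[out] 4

~$ maze.move north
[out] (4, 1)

~$ maze.sense north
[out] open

~$ stack.push north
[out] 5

~$ maze.move north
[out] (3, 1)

~$ maze.sense north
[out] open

~$ stack.push north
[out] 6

~$ maze.move north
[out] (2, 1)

~$ maze.sense north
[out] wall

~$ maze.sense east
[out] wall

~$ maze.sense west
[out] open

~$ stack.push west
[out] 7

~$ maze.move west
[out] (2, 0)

~$ maze.sense north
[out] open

~$ stack.push north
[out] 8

~$ maze.move north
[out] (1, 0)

~$ maze.sense north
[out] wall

~$ stack.pop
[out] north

~$ maze.move south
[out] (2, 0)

~$ maze.sense south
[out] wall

~$ stack.pop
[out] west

~$ maze.move east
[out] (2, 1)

~$ stack.pop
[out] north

~$ maze.move south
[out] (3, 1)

~$ maze.sense east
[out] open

~$ stack.push east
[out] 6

~$ maze.move east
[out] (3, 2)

~$ maze.sense south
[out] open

~$ stack.push south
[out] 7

~$ maze.move south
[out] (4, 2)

~$ maze.sense south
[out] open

~$ stack.push south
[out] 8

~$ maze.move south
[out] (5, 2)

~$ maze.sense south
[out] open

~$ stack.push south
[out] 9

~$ maze.move south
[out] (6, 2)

~$ maze.sense south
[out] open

~$ stack.push south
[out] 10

~$ maze.move south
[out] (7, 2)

~$ maze.sense south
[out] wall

~$ maze.sense east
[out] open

~$ stack.push east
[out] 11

~$ maze.move east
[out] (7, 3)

~$ maze.sense north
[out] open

~$ stack.push north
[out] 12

~$ maze.move north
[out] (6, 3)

~$ maze.sense north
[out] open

~$ stack.push north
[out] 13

~$ maze.move north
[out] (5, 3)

~$ maze.sense north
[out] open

~$ stack.push north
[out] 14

~$ maze.move north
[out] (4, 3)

~$ maze.sense north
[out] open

~$ stack.push north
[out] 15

~$ maze.move north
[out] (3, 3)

~$ maze.sense north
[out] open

~$ stack.push north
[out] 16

~$ maze.move north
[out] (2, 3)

~$ maze.sense north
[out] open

~$ stack.push north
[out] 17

~$ maze.move north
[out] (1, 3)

~$ maze.sense north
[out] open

~$ stack.push north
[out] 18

~$ maze.move north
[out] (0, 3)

~$ maze.sense east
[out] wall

~$ maze.sense west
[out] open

~$ stack.push west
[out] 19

~$ maze.move west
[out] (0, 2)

~$ maze.sense south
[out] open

~$ stack.push south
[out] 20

~$ maze.move south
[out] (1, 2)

~$ stack.pop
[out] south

~$ maze.move north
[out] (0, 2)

~$ maze.sense west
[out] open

~$ stack.push west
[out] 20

~$ maze.move west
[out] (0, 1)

~$ stack.pop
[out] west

~$ maze.move east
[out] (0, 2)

~$ stack.pop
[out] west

~$ maze.move east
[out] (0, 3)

~$ stack.pop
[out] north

~$ maze.move south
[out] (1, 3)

~$ maze.sense east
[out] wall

~$ stack.pop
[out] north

~$ maze.move south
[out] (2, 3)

~$ maze.sense east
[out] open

~$ stack.push east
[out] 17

~$ maze.move east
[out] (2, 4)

~$ maze.sense south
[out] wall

~$ maze.sense east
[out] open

~$ stack.push east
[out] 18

~$ maze.move east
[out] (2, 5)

~$ maze.sense north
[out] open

~$ stack.push north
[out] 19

~$ maze.move north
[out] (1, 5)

~$ maze.sense north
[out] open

~$ stack.push north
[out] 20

~$ maze.move north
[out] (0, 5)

~$ maze.sense east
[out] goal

~$ maze.move east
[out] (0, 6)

Answer: (0, 6)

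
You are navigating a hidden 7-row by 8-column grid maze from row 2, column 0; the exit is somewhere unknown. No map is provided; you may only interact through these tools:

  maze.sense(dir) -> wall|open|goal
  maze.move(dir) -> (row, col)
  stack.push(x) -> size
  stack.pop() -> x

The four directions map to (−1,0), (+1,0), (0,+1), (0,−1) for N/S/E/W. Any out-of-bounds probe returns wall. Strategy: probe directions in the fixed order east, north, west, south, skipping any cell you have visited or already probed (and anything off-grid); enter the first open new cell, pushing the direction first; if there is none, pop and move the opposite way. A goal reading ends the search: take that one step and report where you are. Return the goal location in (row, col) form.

% maze.sense(dir→east) => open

% stack.push(x→east) => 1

% maze.move(dir→east) => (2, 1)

% maze.sense(dir→east) => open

% stack.push(x→east) => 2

% maze.move(dir→east) => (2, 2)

% maze.sense(dir→east) => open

% stack.push(x→east) => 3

% maze.move(dir→east) => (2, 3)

% maze.sense(dir→east) => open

% stack.push(x→east) => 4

% maze.move(dir→east) => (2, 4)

% maze.sense(dir→east) => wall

% maze.sense(dir→north) => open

% stack.push(x→north) => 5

% maze.move(dir→north) => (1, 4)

% maze.sense(dir→east) => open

% stack.push(x→east) => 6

% maze.move(dir→east) => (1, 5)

% maze.sense(dir→east) => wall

% maze.sense(dir→north) => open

% stack.push(x→north) => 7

% maze.move(dir→north) => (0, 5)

% maze.sense(dir→east) => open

% stack.push(x→east) => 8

% maze.move(dir→east) => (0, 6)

% maze.sense(dir→east) => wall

% stack.pop() => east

% maze.move(dir→west) => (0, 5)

% maze.sense(dir→west) => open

% stack.push(x→west) => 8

% maze.move(dir→west) => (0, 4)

% maze.sense(dir→west) => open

% stack.push(x→west) => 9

% maze.move(dir→west) => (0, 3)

% maze.sense(dir→west) => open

% stack.push(x→west) => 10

% maze.move(dir→west) => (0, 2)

% maze.sense(dir→west) => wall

% maze.sense(dir→south) => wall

% stack.pop() => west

% maze.move(dir→east) => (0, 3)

% maze.sense(dir→south) => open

% stack.push(x→south) => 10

% maze.move(dir→south) => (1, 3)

% stack.pop() => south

% maze.move(dir→north) => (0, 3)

% stack.pop() => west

% maze.move(dir→east) => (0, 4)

% stack.pop() => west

% maze.move(dir→east) => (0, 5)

% stack.pop() => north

% maze.move(dir→south) => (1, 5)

% stack.pop() => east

% maze.move(dir→west) => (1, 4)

% stack.pop() => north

% maze.move(dir→south) => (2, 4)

% maze.sense(dir→south) => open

% stack.push(x→south) => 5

% maze.move(dir→south) => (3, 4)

% maze.sense(dir→east) => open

% stack.push(x→east) => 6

% maze.move(dir→east) => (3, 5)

% maze.sense(dir→east) => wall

% maze.sense(dir→south) => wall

% stack.pop() => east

% maze.move(dir→west) => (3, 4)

% maze.sense(dir→west) => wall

% maze.sense(dir→south) => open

% stack.push(x→south) => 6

% maze.move(dir→south) => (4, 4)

% maze.sense(dir→west) => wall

% maze.sense(dir→south) => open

% stack.push(x→south) => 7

% maze.move(dir→south) => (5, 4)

% maze.sense(dir→east) => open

% stack.push(x→east) => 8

% maze.move(dir→east) => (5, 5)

% maze.sense(dir→east) => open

% stack.push(x→east) => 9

% maze.move(dir→east) => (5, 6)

% maze.sense(dir→east) => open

% stack.push(x→east) => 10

% maze.move(dir→east) => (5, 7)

% maze.sense(dir→north) => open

% stack.push(x→north) => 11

% maze.move(dir→north) => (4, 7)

% maze.sense(dir→north) => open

% stack.push(x→north) => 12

% maze.move(dir→north) => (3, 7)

% maze.sense(dir→north) => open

% stack.push(x→north) => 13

% maze.move(dir→north) => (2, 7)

% maze.sense(dir→north) => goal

% maze.move(dir→north) => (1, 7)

Answer: (1, 7)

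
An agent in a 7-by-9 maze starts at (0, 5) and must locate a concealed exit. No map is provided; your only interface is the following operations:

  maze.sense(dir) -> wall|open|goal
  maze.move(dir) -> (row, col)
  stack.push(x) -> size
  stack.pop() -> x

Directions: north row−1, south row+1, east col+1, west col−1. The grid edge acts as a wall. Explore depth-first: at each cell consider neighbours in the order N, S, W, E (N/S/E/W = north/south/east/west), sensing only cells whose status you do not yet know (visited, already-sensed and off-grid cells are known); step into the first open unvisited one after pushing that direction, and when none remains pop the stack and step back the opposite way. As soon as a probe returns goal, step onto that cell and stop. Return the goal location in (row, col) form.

Next I call sense on dir→south, and observe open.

I try push on x→south, and see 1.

I use move on dir→south, → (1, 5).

Next I call sense on dir→south, → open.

I try push on x→south, yielding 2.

I call move on dir→south, → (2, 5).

I call sense on dir→south, yielding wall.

Now I run sense on dir→west, : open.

Then push on x→west, and see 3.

I call move on dir→west, which returns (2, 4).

Now I run sense on dir→north, and see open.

I run push on x→north, → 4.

Then move on dir→north, which returns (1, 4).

I call sense on dir→north, giving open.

I invoke push on x→north, and get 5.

I use move on dir→north, yielding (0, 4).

I invoke sense on dir→west, : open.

I use push on x→west, and see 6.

I call move on dir→west, which returns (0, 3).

I try sense on dir→south, : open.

Next I call push on x→south, giving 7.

I use move on dir→south, and see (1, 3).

Invoking sense on dir→south, and observe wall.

Next I call sense on dir→west, and get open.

Using push on x→west, and observe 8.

I invoke move on dir→west, — result: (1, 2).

I try sense on dir→north, and observe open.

Next I call push on x→north, → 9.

Then move on dir→north, and get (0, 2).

Invoking sense on dir→west, — result: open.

Invoking push on x→west, and observe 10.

I try move on dir→west, — result: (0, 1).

Calling sense on dir→south, giving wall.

Using sense on dir→west, : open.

Using push on x→west, giving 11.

Then move on dir→west, yielding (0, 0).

Now I run sense on dir→south, — result: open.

Then push on x→south, → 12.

I run move on dir→south, which returns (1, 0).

Then sense on dir→south, and observe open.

Then push on x→south, and see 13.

Now I run move on dir→south, and see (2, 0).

I use sense on dir→south, — result: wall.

Then sense on dir→east, and observe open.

Next I call push on x→east, → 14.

I invoke move on dir→east, → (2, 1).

Using sense on dir→south, → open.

Next I call push on x→south, yielding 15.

I call move on dir→south, and observe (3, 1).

Then sense on dir→south, yielding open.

Next I call push on x→south, : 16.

I invoke move on dir→south, → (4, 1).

I use sense on dir→south, : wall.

I invoke sense on dir→west, and see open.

I use push on x→west, — result: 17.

I run move on dir→west, which returns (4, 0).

Invoking sense on dir→south, giving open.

Invoking push on x→south, : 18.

I use move on dir→south, — result: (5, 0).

I run sense on dir→south, — result: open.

I try push on x→south, — result: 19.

I call move on dir→south, which returns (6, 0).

Now I run sense on dir→east, yielding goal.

Calling move on dir→east, giving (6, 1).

Answer: (6, 1)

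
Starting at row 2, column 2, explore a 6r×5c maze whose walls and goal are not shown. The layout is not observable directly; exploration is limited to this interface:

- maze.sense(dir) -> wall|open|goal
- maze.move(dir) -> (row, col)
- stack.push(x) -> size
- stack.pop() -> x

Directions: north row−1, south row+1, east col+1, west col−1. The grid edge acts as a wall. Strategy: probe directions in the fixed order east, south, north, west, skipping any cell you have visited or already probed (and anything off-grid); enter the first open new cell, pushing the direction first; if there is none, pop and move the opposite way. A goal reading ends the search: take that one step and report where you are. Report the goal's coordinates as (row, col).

I run maze.sense passing east, giving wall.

I use maze.sense passing south, which returns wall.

Calling maze.sense passing north, — result: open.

I run stack.push passing north, → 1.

Now I run maze.move passing north, : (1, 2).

I try maze.sense passing east, → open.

Then stack.push passing east, and see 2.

I run maze.move passing east, and see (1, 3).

I run maze.sense passing east, and get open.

Using stack.push passing east, — result: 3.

I run maze.move passing east, → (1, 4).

I call maze.sense passing south, and observe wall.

Next I call maze.sense passing north, and see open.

Next I call stack.push passing north, → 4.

Calling maze.move passing north, and see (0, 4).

Invoking maze.sense passing west, and observe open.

I use stack.push passing west, yielding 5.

Calling maze.move passing west, → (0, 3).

Next I call maze.sense passing west, giving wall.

I try stack.pop, giving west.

Using maze.move passing east, and get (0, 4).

Calling stack.pop(), → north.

I use maze.move passing south, which returns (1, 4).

Next I call stack.pop, yielding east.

Calling maze.move passing west, — result: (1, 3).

Using stack.pop(), which returns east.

Using maze.move passing west, : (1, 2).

Next I call maze.sense passing west, and get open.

Using stack.push passing west, giving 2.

Now I run maze.move passing west, → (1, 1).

I invoke maze.sense passing south, — result: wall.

Now I run maze.sense passing north, → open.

I try stack.push passing north, which returns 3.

Next I call maze.move passing north, yielding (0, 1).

I use maze.sense passing west, giving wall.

I invoke stack.pop, and observe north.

Invoking maze.move passing south, giving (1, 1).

Next I call maze.sense passing west, — result: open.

I use stack.push passing west, which returns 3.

Using maze.move passing west, giving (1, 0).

Calling maze.sense passing south, and see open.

Calling stack.push passing south, and see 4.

Then maze.move passing south, yielding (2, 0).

Invoking maze.sense passing south, — result: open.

I try stack.push passing south, and get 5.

Using maze.move passing south, which returns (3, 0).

I call maze.sense passing east, and get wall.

I try maze.sense passing south, giving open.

Calling stack.push passing south, and see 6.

Calling maze.move passing south, and get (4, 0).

I use maze.sense passing east, yielding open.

I invoke stack.push passing east, giving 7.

Then maze.move passing east, giving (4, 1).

Now I run maze.sense passing east, — result: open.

Calling stack.push passing east, giving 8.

Next I call maze.move passing east, which returns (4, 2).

I try maze.sense passing east, which returns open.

I try stack.push passing east, and get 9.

I invoke maze.move passing east, giving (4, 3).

I try maze.sense passing east, giving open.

I use stack.push passing east, giving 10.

Next I call maze.move passing east, which returns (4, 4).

I call maze.sense passing south, : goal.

I call maze.move passing south, and get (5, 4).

Answer: (5, 4)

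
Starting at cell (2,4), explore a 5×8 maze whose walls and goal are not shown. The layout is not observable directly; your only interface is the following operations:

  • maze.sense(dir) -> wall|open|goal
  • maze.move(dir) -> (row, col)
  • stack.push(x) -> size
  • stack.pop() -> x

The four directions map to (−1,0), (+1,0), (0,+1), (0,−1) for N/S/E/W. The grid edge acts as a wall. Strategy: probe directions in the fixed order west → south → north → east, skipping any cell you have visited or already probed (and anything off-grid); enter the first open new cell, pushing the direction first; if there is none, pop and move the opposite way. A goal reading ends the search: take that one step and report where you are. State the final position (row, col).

CALL maze.sense[west]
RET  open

CALL stack.push[west]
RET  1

CALL maze.move[west]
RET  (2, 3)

CALL maze.sense[west]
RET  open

CALL stack.push[west]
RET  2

CALL maze.move[west]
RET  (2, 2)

CALL maze.sense[west]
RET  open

CALL stack.push[west]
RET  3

CALL maze.move[west]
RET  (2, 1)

CALL maze.sense[west]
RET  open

CALL stack.push[west]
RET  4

CALL maze.move[west]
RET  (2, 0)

CALL maze.sense[south]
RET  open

CALL stack.push[south]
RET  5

CALL maze.move[south]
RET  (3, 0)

CALL maze.sense[south]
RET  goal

CALL maze.move[south]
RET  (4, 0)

Answer: (4, 0)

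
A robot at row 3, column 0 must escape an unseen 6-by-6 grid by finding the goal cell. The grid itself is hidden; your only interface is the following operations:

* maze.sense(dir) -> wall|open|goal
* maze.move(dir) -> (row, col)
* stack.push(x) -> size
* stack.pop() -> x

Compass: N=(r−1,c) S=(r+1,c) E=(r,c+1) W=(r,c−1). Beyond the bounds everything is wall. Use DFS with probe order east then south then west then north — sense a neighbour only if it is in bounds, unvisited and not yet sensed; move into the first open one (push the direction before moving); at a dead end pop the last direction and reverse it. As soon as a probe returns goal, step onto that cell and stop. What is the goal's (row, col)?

==> maze.sense(east)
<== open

==> stack.push(east)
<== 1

==> maze.move(east)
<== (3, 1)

==> maze.sense(east)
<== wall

==> maze.sense(south)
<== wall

==> maze.sense(north)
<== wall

==> stack.pop()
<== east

==> maze.move(west)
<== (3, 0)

==> maze.sense(south)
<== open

==> stack.push(south)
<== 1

==> maze.move(south)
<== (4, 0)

==> maze.sense(south)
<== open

==> stack.push(south)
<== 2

==> maze.move(south)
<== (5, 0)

==> maze.sense(east)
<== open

==> stack.push(east)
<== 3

==> maze.move(east)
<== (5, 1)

==> maze.sense(east)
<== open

==> stack.push(east)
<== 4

==> maze.move(east)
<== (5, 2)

==> maze.sense(east)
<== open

==> stack.push(east)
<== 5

==> maze.move(east)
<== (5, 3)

==> maze.sense(east)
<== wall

==> maze.sense(north)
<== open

==> stack.push(north)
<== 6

==> maze.move(north)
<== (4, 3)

==> maze.sense(east)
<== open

==> stack.push(east)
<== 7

==> maze.move(east)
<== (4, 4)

==> maze.sense(east)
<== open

==> stack.push(east)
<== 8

==> maze.move(east)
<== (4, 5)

==> maze.sense(south)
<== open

==> stack.push(south)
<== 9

==> maze.move(south)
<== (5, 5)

==> stack.pop()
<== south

==> maze.move(north)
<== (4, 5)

==> maze.sense(north)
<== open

==> stack.push(north)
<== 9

==> maze.move(north)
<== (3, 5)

==> maze.sense(west)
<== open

==> stack.push(west)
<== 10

==> maze.move(west)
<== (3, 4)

==> maze.sense(west)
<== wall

==> maze.sense(north)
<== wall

==> stack.pop()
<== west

==> maze.move(east)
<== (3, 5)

==> maze.sense(north)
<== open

==> stack.push(north)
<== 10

==> maze.move(north)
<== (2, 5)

==> maze.sense(north)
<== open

==> stack.push(north)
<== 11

==> maze.move(north)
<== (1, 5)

==> maze.sense(west)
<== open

==> stack.push(west)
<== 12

==> maze.move(west)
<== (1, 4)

==> maze.sense(west)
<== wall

==> maze.sense(north)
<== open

==> stack.push(north)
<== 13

==> maze.move(north)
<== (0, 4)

==> maze.sense(east)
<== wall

==> maze.sense(west)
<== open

==> stack.push(west)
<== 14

==> maze.move(west)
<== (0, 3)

==> maze.sense(west)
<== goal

==> maze.move(west)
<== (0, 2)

Answer: (0, 2)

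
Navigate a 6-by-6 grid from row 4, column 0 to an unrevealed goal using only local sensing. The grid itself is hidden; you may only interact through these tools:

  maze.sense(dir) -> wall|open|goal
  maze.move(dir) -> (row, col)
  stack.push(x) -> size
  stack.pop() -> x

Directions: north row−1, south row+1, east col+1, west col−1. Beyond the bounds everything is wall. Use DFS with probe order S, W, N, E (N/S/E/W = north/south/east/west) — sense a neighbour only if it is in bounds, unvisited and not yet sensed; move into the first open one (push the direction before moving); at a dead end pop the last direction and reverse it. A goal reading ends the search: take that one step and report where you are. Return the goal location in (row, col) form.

// 1. maze.sense(dir='south') -> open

// 2. stack.push(x='south') -> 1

// 3. maze.move(dir='south') -> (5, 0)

// 4. maze.sense(dir='east') -> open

// 5. stack.push(x='east') -> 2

// 6. maze.move(dir='east') -> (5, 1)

// 7. maze.sense(dir='north') -> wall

// 8. maze.sense(dir='east') -> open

// 9. stack.push(x='east') -> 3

// 10. maze.move(dir='east') -> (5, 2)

// 11. maze.sense(dir='north') -> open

// 12. stack.push(x='north') -> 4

// 13. maze.move(dir='north') -> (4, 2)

// 14. maze.sense(dir='north') -> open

// 15. stack.push(x='north') -> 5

// 16. maze.move(dir='north') -> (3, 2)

// 17. maze.sense(dir='west') -> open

// 18. stack.push(x='west') -> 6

// 19. maze.move(dir='west') -> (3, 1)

// 20. maze.sense(dir='west') -> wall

// 21. maze.sense(dir='north') -> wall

// 22. stack.pop() -> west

// 23. maze.move(dir='east') -> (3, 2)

// 24. maze.sense(dir='north') -> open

// 25. stack.push(x='north') -> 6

// 26. maze.move(dir='north') -> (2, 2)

// 27. maze.sense(dir='north') -> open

// 28. stack.push(x='north') -> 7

// 29. maze.move(dir='north') -> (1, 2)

// 30. maze.sense(dir='west') -> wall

// 31. maze.sense(dir='north') -> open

// 32. stack.push(x='north') -> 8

// 33. maze.move(dir='north') -> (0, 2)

// 34. maze.sense(dir='west') -> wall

// 35. maze.sense(dir='east') -> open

// 36. stack.push(x='east') -> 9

// 37. maze.move(dir='east') -> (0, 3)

// 38. maze.sense(dir='south') -> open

// 39. stack.push(x='south') -> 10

// 40. maze.move(dir='south') -> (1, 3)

// 41. maze.sense(dir='south') -> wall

// 42. maze.sense(dir='east') -> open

// 43. stack.push(x='east') -> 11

// 44. maze.move(dir='east') -> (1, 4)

// 45. maze.sense(dir='south') -> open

// 46. stack.push(x='south') -> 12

// 47. maze.move(dir='south') -> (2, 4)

// 48. maze.sense(dir='south') -> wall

// 49. maze.sense(dir='east') -> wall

// 50. stack.pop() -> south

// 51. maze.move(dir='north') -> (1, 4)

// 52. maze.sense(dir='north') -> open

// 53. stack.push(x='north') -> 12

// 54. maze.move(dir='north') -> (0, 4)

// 55. maze.sense(dir='east') -> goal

// 56. maze.move(dir='east') -> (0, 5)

Answer: (0, 5)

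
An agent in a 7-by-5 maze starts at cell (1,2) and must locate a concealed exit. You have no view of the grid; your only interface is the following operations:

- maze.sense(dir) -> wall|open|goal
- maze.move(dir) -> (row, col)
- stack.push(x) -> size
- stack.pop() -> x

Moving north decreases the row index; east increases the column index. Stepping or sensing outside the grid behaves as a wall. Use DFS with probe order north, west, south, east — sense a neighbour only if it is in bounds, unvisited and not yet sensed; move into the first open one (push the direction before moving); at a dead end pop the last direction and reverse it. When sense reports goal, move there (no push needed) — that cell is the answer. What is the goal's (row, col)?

I use maze.sense with dir→north, and get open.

I invoke stack.push with x→north, → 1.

Calling maze.move with dir→north, and get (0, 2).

Calling maze.sense with dir→west, which returns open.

Next I call stack.push with x→west, — result: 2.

I try maze.move with dir→west, : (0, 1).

Then maze.sense with dir→west, → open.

I run stack.push with x→west, and get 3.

I invoke maze.move with dir→west, and see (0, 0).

I invoke maze.sense with dir→south, and get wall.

Using stack.pop(), and observe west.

I run maze.move with dir→east, — result: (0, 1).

I use maze.sense with dir→south, : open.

Invoking stack.push with x→south, : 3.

Then maze.move with dir→south, yielding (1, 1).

I try maze.sense with dir→south, which returns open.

Then stack.push with x→south, : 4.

Now I run maze.move with dir→south, : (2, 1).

Calling maze.sense with dir→west, and see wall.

I run maze.sense with dir→south, and get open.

I try stack.push with x→south, — result: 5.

Using maze.move with dir→south, yielding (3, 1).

Calling maze.sense with dir→west, and observe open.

Calling stack.push with x→west, and see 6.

Next I call maze.move with dir→west, yielding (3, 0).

Invoking maze.sense with dir→south, giving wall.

Next I call stack.pop, : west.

I use maze.move with dir→east, : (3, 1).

I invoke maze.sense with dir→south, giving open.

Using stack.push with x→south, which returns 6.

I use maze.move with dir→south, giving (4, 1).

Invoking maze.sense with dir→south, yielding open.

I run stack.push with x→south, and see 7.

Calling maze.move with dir→south, yielding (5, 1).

I run maze.sense with dir→west, which returns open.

Invoking stack.push with x→west, : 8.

Next I call maze.move with dir→west, yielding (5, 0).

Now I run maze.sense with dir→south, which returns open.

I call stack.push with x→south, : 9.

I use maze.move with dir→south, which returns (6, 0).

Then maze.sense with dir→east, — result: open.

I use stack.push with x→east, giving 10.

I run maze.move with dir→east, and see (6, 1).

Invoking maze.sense with dir→east, → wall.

Now I run stack.pop, and observe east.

I use maze.move with dir→west, which returns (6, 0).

I call stack.pop(), and observe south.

I use maze.move with dir→north, → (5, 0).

Next I call stack.pop, : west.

Then maze.move with dir→east, giving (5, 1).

I run maze.sense with dir→east, : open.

I run stack.push with x→east, and observe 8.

Invoking maze.move with dir→east, and observe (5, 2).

Then maze.sense with dir→north, yielding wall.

I run maze.sense with dir→east, → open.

I try stack.push with x→east, — result: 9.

Next I call maze.move with dir→east, giving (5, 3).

I run maze.sense with dir→north, → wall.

Then maze.sense with dir→south, yielding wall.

Then maze.sense with dir→east, — result: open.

Calling stack.push with x→east, → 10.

Then maze.move with dir→east, giving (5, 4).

Then maze.sense with dir→north, — result: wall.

Invoking maze.sense with dir→south, and observe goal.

Then maze.move with dir→south, : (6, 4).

Answer: (6, 4)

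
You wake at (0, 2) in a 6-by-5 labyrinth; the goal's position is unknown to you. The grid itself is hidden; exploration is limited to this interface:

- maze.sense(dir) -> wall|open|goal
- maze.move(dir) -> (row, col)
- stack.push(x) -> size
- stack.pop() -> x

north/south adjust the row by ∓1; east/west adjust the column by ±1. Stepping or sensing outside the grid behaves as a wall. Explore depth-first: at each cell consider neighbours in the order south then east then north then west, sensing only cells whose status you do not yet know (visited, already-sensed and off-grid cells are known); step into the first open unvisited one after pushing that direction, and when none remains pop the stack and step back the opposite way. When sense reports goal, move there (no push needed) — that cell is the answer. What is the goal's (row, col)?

Act: maze.sense[dir: south]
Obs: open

Act: stack.push[x: south]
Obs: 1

Act: maze.move[dir: south]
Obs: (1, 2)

Act: maze.sense[dir: south]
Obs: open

Act: stack.push[x: south]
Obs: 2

Act: maze.move[dir: south]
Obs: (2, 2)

Act: maze.sense[dir: south]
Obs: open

Act: stack.push[x: south]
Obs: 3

Act: maze.move[dir: south]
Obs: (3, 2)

Act: maze.sense[dir: south]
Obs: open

Act: stack.push[x: south]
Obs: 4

Act: maze.move[dir: south]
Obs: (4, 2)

Act: maze.sense[dir: south]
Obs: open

Act: stack.push[x: south]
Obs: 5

Act: maze.move[dir: south]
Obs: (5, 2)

Act: maze.sense[dir: east]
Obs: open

Act: stack.push[x: east]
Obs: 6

Act: maze.move[dir: east]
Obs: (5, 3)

Act: maze.sense[dir: east]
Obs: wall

Act: maze.sense[dir: north]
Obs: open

Act: stack.push[x: north]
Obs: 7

Act: maze.move[dir: north]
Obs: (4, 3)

Act: maze.sense[dir: east]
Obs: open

Act: stack.push[x: east]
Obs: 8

Act: maze.move[dir: east]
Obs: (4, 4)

Act: maze.sense[dir: north]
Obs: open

Act: stack.push[x: north]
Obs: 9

Act: maze.move[dir: north]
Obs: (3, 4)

Act: maze.sense[dir: north]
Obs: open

Act: stack.push[x: north]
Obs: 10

Act: maze.move[dir: north]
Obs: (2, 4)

Act: maze.sense[dir: north]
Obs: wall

Act: maze.sense[dir: west]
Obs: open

Act: stack.push[x: west]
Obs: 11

Act: maze.move[dir: west]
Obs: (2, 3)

Act: maze.sense[dir: south]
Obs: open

Act: stack.push[x: south]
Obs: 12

Act: maze.move[dir: south]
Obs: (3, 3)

Act: stack.pop[]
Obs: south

Act: maze.move[dir: north]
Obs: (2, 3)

Act: maze.sense[dir: north]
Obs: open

Act: stack.push[x: north]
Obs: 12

Act: maze.move[dir: north]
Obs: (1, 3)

Act: maze.sense[dir: north]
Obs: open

Act: stack.push[x: north]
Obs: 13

Act: maze.move[dir: north]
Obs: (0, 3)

Act: maze.sense[dir: east]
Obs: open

Act: stack.push[x: east]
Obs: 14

Act: maze.move[dir: east]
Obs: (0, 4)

Act: stack.pop[]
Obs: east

Act: maze.move[dir: west]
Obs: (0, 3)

Act: stack.pop[]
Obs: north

Act: maze.move[dir: south]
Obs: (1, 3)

Act: stack.pop[]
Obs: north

Act: maze.move[dir: south]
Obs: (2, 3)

Act: stack.pop[]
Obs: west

Act: maze.move[dir: east]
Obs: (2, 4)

Act: stack.pop[]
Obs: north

Act: maze.move[dir: south]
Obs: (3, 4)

Act: stack.pop[]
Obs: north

Act: maze.move[dir: south]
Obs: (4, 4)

Act: stack.pop[]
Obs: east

Act: maze.move[dir: west]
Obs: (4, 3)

Act: stack.pop[]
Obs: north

Act: maze.move[dir: south]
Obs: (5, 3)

Act: stack.pop[]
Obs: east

Act: maze.move[dir: west]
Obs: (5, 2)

Act: maze.sense[dir: west]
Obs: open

Act: stack.push[x: west]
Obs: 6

Act: maze.move[dir: west]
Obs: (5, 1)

Act: maze.sense[dir: north]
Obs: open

Act: stack.push[x: north]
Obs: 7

Act: maze.move[dir: north]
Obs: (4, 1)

Act: maze.sense[dir: north]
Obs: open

Act: stack.push[x: north]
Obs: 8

Act: maze.move[dir: north]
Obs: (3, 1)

Act: maze.sense[dir: north]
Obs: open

Act: stack.push[x: north]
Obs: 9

Act: maze.move[dir: north]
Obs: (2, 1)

Act: maze.sense[dir: north]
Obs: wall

Act: maze.sense[dir: west]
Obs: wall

Act: stack.pop[]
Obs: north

Act: maze.move[dir: south]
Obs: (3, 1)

Act: maze.sense[dir: west]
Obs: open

Act: stack.push[x: west]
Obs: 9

Act: maze.move[dir: west]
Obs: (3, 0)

Act: maze.sense[dir: south]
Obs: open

Act: stack.push[x: south]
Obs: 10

Act: maze.move[dir: south]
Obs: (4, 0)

Act: maze.sense[dir: south]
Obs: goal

Act: maze.move[dir: south]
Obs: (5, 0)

Answer: (5, 0)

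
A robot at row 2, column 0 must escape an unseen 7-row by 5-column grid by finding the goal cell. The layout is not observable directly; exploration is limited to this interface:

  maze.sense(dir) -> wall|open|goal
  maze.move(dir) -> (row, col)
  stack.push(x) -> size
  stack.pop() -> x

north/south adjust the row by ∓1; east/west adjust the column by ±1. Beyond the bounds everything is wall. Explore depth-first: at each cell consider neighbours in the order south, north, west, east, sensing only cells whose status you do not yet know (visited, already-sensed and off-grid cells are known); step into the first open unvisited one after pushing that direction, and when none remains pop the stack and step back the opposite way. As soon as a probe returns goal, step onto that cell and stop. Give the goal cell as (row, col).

==> maze.sense(dir: south)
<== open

==> stack.push(x: south)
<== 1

==> maze.move(dir: south)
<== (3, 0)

==> maze.sense(dir: south)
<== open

==> stack.push(x: south)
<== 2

==> maze.move(dir: south)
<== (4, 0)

==> maze.sense(dir: south)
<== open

==> stack.push(x: south)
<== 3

==> maze.move(dir: south)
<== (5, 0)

==> maze.sense(dir: south)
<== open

==> stack.push(x: south)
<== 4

==> maze.move(dir: south)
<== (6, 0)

==> maze.sense(dir: east)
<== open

==> stack.push(x: east)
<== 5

==> maze.move(dir: east)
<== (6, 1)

==> maze.sense(dir: north)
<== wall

==> maze.sense(dir: east)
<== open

==> stack.push(x: east)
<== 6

==> maze.move(dir: east)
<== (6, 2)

==> maze.sense(dir: north)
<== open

==> stack.push(x: north)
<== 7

==> maze.move(dir: north)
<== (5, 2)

==> maze.sense(dir: north)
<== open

==> stack.push(x: north)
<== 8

==> maze.move(dir: north)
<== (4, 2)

==> maze.sense(dir: north)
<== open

==> stack.push(x: north)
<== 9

==> maze.move(dir: north)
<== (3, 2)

==> maze.sense(dir: north)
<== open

==> stack.push(x: north)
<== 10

==> maze.move(dir: north)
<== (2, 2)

==> maze.sense(dir: north)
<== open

==> stack.push(x: north)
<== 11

==> maze.move(dir: north)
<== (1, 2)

==> maze.sense(dir: north)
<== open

==> stack.push(x: north)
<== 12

==> maze.move(dir: north)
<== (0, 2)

==> maze.sense(dir: west)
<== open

==> stack.push(x: west)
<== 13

==> maze.move(dir: west)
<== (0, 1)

==> maze.sense(dir: south)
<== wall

==> maze.sense(dir: west)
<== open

==> stack.push(x: west)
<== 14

==> maze.move(dir: west)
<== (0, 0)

==> maze.sense(dir: south)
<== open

==> stack.push(x: south)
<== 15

==> maze.move(dir: south)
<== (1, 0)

==> stack.pop()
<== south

==> maze.move(dir: north)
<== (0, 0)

==> stack.pop()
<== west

==> maze.move(dir: east)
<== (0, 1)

==> stack.pop()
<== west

==> maze.move(dir: east)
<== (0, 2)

==> maze.sense(dir: east)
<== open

==> stack.push(x: east)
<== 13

==> maze.move(dir: east)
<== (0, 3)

==> maze.sense(dir: south)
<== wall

==> maze.sense(dir: east)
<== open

==> stack.push(x: east)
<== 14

==> maze.move(dir: east)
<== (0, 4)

==> maze.sense(dir: south)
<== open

==> stack.push(x: south)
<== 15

==> maze.move(dir: south)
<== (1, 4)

==> maze.sense(dir: south)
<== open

==> stack.push(x: south)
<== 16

==> maze.move(dir: south)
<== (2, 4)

==> maze.sense(dir: south)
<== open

==> stack.push(x: south)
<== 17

==> maze.move(dir: south)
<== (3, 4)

==> maze.sense(dir: south)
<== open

==> stack.push(x: south)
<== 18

==> maze.move(dir: south)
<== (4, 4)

==> maze.sense(dir: south)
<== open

==> stack.push(x: south)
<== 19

==> maze.move(dir: south)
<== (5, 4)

==> maze.sense(dir: south)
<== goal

==> maze.move(dir: south)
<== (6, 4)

Answer: (6, 4)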